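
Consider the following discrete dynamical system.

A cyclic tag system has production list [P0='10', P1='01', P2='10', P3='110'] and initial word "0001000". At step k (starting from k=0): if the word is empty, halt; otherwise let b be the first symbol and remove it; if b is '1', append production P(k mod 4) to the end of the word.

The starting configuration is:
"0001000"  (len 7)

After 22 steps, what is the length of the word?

[0] "0001000"  (len 7)
[1] "001000"  (len 6)
[2] "01000"  (len 5)
[3] "1000"  (len 4)
[4] "000110"  (len 6)
[5] "00110"  (len 5)
[6] "0110"  (len 4)
[7] "110"  (len 3)
[8] "10110"  (len 5)
[9] "011010"  (len 6)
[10] "11010"  (len 5)
[11] "101010"  (len 6)
[12] "01010110"  (len 8)
[13] "1010110"  (len 7)
[14] "01011001"  (len 8)
[15] "1011001"  (len 7)
[16] "011001110"  (len 9)
[17] "11001110"  (len 8)
[18] "100111001"  (len 9)
[19] "0011100110"  (len 10)
[20] "011100110"  (len 9)
[21] "11100110"  (len 8)
[22] "110011001"  (len 9)

9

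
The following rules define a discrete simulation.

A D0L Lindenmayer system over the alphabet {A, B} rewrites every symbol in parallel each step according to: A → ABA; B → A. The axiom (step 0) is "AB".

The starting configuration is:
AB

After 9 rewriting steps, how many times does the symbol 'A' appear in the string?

[0] AB
[1] ABAA
[2] ABAAABAABA
[3] ABAAABAABAABAAABAABAAABA
[4] ABAAABAABAABAAABAABAAABAABAAABAABAABAAABAABAAABAABAABAAABA
[5] ABAAABAABAABAAABAABAAABAABAAABAABAABAAABAABAAABAABAABAAABA…ABAAABAABAABAAABAABAAABAABAABAAABAABAAABAABAAABAABAABAAABA  (len 140)
[6] ABAAABAABAABAAABAABAAABAABAAABAABAABAAABAABAAABAABAABAAABA…ABAAABAABAABAAABAABAAABAABAABAAABAABAAABAABAAABAABAABAAABA  (len 338)
[7] ABAAABAABAABAAABAABAAABAABAAABAABAABAAABAABAAABAABAABAAABA…ABAAABAABAABAAABAABAAABAABAABAAABAABAAABAABAAABAABAABAAABA  (len 816)
[8] ABAAABAABAABAAABAABAAABAABAAABAABAABAAABAABAAABAABAABAAABA…ABAAABAABAABAAABAABAAABAABAABAAABAABAAABAABAAABAABAABAAABA  (len 1970)
[9] ABAAABAABAABAAABAABAAABAABAAABAABAABAAABAABAAABAABAABAAABA…ABAAABAABAABAAABAABAAABAABAABAAABAABAAABAABAAABAABAABAAABA  (len 4756)

3363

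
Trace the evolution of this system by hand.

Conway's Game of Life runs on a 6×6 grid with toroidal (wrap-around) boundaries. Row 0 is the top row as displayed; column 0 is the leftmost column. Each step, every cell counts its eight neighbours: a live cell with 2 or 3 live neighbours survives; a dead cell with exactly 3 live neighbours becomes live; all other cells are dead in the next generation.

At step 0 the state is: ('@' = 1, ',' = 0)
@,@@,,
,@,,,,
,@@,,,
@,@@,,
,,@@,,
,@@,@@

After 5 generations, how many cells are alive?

gen 0: @,@@,,
,@,,,,
,@@,,,
@,@@,,
,,@@,,
,@@,@@
gen 1: @,,@@@
@,,@,,
@,,@,,
,,,,,,
@,,,,@
@,,,@@
gen 2: ,@,@,,
@@@@,,
,,,,,,
@,,,,@
@,,,@,
,@,@,,
gen 3: ,,,@@,
@@,@,,
,,@,,@
@,,,,@
@@,,@,
@@,@@,
gen 4: ,,,,,,
@@,@,@
,,@,@@
,,,,@,
,,@@@,
@@,,,,
gen 5: ,,@,,@
@@@@,@
,@@,,,
,,@,,,
,@@@@@
,@@@,,

18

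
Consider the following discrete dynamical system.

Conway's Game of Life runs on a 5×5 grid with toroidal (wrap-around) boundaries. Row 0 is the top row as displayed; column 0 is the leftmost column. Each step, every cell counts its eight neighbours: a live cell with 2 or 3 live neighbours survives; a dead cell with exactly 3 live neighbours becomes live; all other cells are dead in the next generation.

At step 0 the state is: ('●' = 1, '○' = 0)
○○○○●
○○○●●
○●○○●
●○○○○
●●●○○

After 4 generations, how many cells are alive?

4

k=0  ○○○○●
○○○●●
○●○○●
●○○○○
●●●○○
k=1  ○●●○●
○○○●●
○○○●●
○○●○●
●●○○●
k=2  ○●●○○
○○○○○
●○●○○
○●●○○
○○○○●
k=3  ○○○○○
○○●○○
○○●○○
●●●●○
●○○●○
k=4  ○○○○○
○○○○○
○○○○○
●○○●○
●○○●○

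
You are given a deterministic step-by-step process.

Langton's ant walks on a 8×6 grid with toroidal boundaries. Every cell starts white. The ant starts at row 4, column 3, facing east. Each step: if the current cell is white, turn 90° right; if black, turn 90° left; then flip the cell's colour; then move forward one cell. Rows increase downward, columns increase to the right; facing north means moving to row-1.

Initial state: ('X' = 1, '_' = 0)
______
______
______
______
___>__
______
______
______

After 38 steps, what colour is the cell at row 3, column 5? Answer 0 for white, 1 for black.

1

step 0: ______
______
______
______
___>__
______
______
______
step 1: ______
______
______
______
___X__
___v__
______
______
step 2: ______
______
______
______
___X__
__<X__
______
______
step 3: ______
______
______
______
__^X__
__XX__
______
______
step 4: ______
______
______
______
__X>__
__XX__
______
______
step 5: ______
______
______
___^__
__X___
__XX__
______
______
step 6: ______
______
______
___X>_
__X___
__XX__
______
______
step 7: ______
______
______
___XX_
__X_v_
__XX__
______
______
step 8: ______
______
______
___XX_
__X<X_
__XX__
______
______
step 9: ______
______
______
___^X_
__XXX_
__XX__
______
______
step 10: ______
______
______
__<_X_
__XXX_
__XX__
______
______
step 11: ______
______
__^___
__X_X_
__XXX_
__XX__
______
______
step 12: ______
______
__X>__
__X_X_
__XXX_
__XX__
______
______
step 13: ______
______
__XX__
__XvX_
__XXX_
__XX__
______
______
step 14: ______
______
__XX__
__<XX_
__XXX_
__XX__
______
______
step 15: ______
______
__XX__
___XX_
__vXX_
__XX__
______
______
step 16: ______
______
__XX__
___XX_
___>X_
__XX__
______
______
step 17: ______
______
__XX__
___^X_
____X_
__XX__
______
______
step 18: ______
______
__XX__
__<_X_
____X_
__XX__
______
______
step 19: ______
______
__^X__
__X_X_
____X_
__XX__
______
______
step 20: ______
______
_<_X__
__X_X_
____X_
__XX__
______
______
step 21: ______
_^____
_X_X__
__X_X_
____X_
__XX__
______
______
step 22: ______
_X>___
_X_X__
__X_X_
____X_
__XX__
______
______
step 23: ______
_XX___
_XvX__
__X_X_
____X_
__XX__
______
______
step 24: ______
_XX___
_<XX__
__X_X_
____X_
__XX__
______
______
step 25: ______
_XX___
__XX__
_vX_X_
____X_
__XX__
______
______
step 26: ______
_XX___
__XX__
<XX_X_
____X_
__XX__
______
______
step 27: ______
_XX___
^_XX__
XXX_X_
____X_
__XX__
______
______
step 28: ______
_XX___
X>XX__
XXX_X_
____X_
__XX__
______
______
step 29: ______
_XX___
XXXX__
XvX_X_
____X_
__XX__
______
______
step 30: ______
_XX___
XXXX__
X_>_X_
____X_
__XX__
______
______
step 31: ______
_XX___
XX^X__
X___X_
____X_
__XX__
______
______
step 32: ______
_XX___
X<_X__
X___X_
____X_
__XX__
______
______
step 33: ______
_XX___
X__X__
Xv__X_
____X_
__XX__
______
______
step 34: ______
_XX___
X__X__
<X__X_
____X_
__XX__
______
______
step 35: ______
_XX___
X__X__
_X__X_
v___X_
__XX__
______
______
step 36: ______
_XX___
X__X__
_X__X_
X___X<
__XX__
______
______
step 37: ______
_XX___
X__X__
_X__X^
X___XX
__XX__
______
______
step 38: ______
_XX___
X__X__
>X__XX
X___XX
__XX__
______
______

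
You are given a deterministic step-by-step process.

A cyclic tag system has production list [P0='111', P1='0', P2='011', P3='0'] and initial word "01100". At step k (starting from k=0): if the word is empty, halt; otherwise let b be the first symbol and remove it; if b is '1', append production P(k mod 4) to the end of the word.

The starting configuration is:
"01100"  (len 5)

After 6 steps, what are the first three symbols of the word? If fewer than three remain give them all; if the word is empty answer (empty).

0) "01100"  (len 5)
1) "1100"  (len 4)
2) "1000"  (len 4)
3) "000011"  (len 6)
4) "00011"  (len 5)
5) "0011"  (len 4)
6) "011"  (len 3)

011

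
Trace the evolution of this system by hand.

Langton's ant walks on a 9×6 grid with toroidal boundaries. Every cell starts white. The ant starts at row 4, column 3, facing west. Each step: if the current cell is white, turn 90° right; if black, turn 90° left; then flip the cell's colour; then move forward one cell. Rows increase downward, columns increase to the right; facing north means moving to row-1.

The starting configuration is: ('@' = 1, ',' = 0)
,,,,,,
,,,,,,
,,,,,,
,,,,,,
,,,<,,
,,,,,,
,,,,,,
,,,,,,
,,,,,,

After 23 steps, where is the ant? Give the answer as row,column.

6,4

t=0: ,,,,,,
,,,,,,
,,,,,,
,,,,,,
,,,<,,
,,,,,,
,,,,,,
,,,,,,
,,,,,,
t=1: ,,,,,,
,,,,,,
,,,,,,
,,,^,,
,,,@,,
,,,,,,
,,,,,,
,,,,,,
,,,,,,
t=2: ,,,,,,
,,,,,,
,,,,,,
,,,@>,
,,,@,,
,,,,,,
,,,,,,
,,,,,,
,,,,,,
t=3: ,,,,,,
,,,,,,
,,,,,,
,,,@@,
,,,@v,
,,,,,,
,,,,,,
,,,,,,
,,,,,,
t=4: ,,,,,,
,,,,,,
,,,,,,
,,,@@,
,,,<@,
,,,,,,
,,,,,,
,,,,,,
,,,,,,
t=5: ,,,,,,
,,,,,,
,,,,,,
,,,@@,
,,,,@,
,,,v,,
,,,,,,
,,,,,,
,,,,,,
t=6: ,,,,,,
,,,,,,
,,,,,,
,,,@@,
,,,,@,
,,<@,,
,,,,,,
,,,,,,
,,,,,,
t=7: ,,,,,,
,,,,,,
,,,,,,
,,,@@,
,,^,@,
,,@@,,
,,,,,,
,,,,,,
,,,,,,
t=8: ,,,,,,
,,,,,,
,,,,,,
,,,@@,
,,@>@,
,,@@,,
,,,,,,
,,,,,,
,,,,,,
t=9: ,,,,,,
,,,,,,
,,,,,,
,,,@@,
,,@@@,
,,@v,,
,,,,,,
,,,,,,
,,,,,,
t=10: ,,,,,,
,,,,,,
,,,,,,
,,,@@,
,,@@@,
,,@,>,
,,,,,,
,,,,,,
,,,,,,
t=11: ,,,,,,
,,,,,,
,,,,,,
,,,@@,
,,@@@,
,,@,@,
,,,,v,
,,,,,,
,,,,,,
t=12: ,,,,,,
,,,,,,
,,,,,,
,,,@@,
,,@@@,
,,@,@,
,,,<@,
,,,,,,
,,,,,,
t=13: ,,,,,,
,,,,,,
,,,,,,
,,,@@,
,,@@@,
,,@^@,
,,,@@,
,,,,,,
,,,,,,
t=14: ,,,,,,
,,,,,,
,,,,,,
,,,@@,
,,@@@,
,,@@>,
,,,@@,
,,,,,,
,,,,,,
t=15: ,,,,,,
,,,,,,
,,,,,,
,,,@@,
,,@@^,
,,@@,,
,,,@@,
,,,,,,
,,,,,,
t=16: ,,,,,,
,,,,,,
,,,,,,
,,,@@,
,,@<,,
,,@@,,
,,,@@,
,,,,,,
,,,,,,
t=17: ,,,,,,
,,,,,,
,,,,,,
,,,@@,
,,@,,,
,,@v,,
,,,@@,
,,,,,,
,,,,,,
t=18: ,,,,,,
,,,,,,
,,,,,,
,,,@@,
,,@,,,
,,@,>,
,,,@@,
,,,,,,
,,,,,,
t=19: ,,,,,,
,,,,,,
,,,,,,
,,,@@,
,,@,,,
,,@,@,
,,,@v,
,,,,,,
,,,,,,
t=20: ,,,,,,
,,,,,,
,,,,,,
,,,@@,
,,@,,,
,,@,@,
,,,@,>
,,,,,,
,,,,,,
t=21: ,,,,,,
,,,,,,
,,,,,,
,,,@@,
,,@,,,
,,@,@,
,,,@,@
,,,,,v
,,,,,,
t=22: ,,,,,,
,,,,,,
,,,,,,
,,,@@,
,,@,,,
,,@,@,
,,,@,@
,,,,<@
,,,,,,
t=23: ,,,,,,
,,,,,,
,,,,,,
,,,@@,
,,@,,,
,,@,@,
,,,@^@
,,,,@@
,,,,,,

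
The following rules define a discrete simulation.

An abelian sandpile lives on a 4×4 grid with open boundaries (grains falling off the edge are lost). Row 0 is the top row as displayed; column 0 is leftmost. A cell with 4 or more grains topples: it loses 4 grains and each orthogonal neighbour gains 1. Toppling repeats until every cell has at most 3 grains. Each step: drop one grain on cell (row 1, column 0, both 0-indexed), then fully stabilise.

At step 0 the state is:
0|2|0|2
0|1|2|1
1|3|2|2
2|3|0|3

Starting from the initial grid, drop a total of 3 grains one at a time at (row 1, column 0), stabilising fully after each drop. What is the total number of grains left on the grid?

step 0: 0|2|0|2
0|1|2|1
1|3|2|2
2|3|0|3
step 1: 0|2|0|2
1|1|2|1
1|3|2|2
2|3|0|3
step 2: 0|2|0|2
2|1|2|1
1|3|2|2
2|3|0|3
step 3: 0|2|0|2
3|1|2|1
1|3|2|2
2|3|0|3

27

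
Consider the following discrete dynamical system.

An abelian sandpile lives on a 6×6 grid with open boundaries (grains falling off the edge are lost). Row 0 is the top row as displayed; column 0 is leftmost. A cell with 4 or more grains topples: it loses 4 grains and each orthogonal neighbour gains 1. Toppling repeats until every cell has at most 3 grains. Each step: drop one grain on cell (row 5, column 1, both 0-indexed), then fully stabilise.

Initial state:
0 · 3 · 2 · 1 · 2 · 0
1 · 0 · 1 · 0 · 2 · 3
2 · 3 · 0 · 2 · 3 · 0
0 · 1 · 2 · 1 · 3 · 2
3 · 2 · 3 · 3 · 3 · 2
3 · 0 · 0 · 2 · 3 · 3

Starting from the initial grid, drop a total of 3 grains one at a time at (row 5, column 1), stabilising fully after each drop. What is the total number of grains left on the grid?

64

gen 0: 0 · 3 · 2 · 1 · 2 · 0
1 · 0 · 1 · 0 · 2 · 3
2 · 3 · 0 · 2 · 3 · 0
0 · 1 · 2 · 1 · 3 · 2
3 · 2 · 3 · 3 · 3 · 2
3 · 0 · 0 · 2 · 3 · 3
gen 1: 0 · 3 · 2 · 1 · 2 · 0
1 · 0 · 1 · 0 · 2 · 3
2 · 3 · 0 · 2 · 3 · 0
0 · 1 · 2 · 1 · 3 · 2
3 · 2 · 3 · 3 · 3 · 2
3 · 1 · 0 · 2 · 3 · 3
gen 2: 0 · 3 · 2 · 1 · 2 · 0
1 · 0 · 1 · 0 · 2 · 3
2 · 3 · 0 · 2 · 3 · 0
0 · 1 · 2 · 1 · 3 · 2
3 · 2 · 3 · 3 · 3 · 2
3 · 2 · 0 · 2 · 3 · 3
gen 3: 0 · 3 · 2 · 1 · 2 · 0
1 · 0 · 1 · 0 · 2 · 3
2 · 3 · 0 · 2 · 3 · 0
0 · 1 · 2 · 1 · 3 · 2
3 · 2 · 3 · 3 · 3 · 2
3 · 3 · 0 · 2 · 3 · 3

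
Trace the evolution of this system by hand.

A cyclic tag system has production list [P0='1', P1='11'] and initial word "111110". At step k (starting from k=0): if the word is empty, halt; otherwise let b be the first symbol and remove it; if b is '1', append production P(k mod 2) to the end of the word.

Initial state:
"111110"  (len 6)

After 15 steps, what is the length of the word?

11

[0] "111110"  (len 6)
[1] "111101"  (len 6)
[2] "1110111"  (len 7)
[3] "1101111"  (len 7)
[4] "10111111"  (len 8)
[5] "01111111"  (len 8)
[6] "1111111"  (len 7)
[7] "1111111"  (len 7)
[8] "11111111"  (len 8)
[9] "11111111"  (len 8)
[10] "111111111"  (len 9)
[11] "111111111"  (len 9)
[12] "1111111111"  (len 10)
[13] "1111111111"  (len 10)
[14] "11111111111"  (len 11)
[15] "11111111111"  (len 11)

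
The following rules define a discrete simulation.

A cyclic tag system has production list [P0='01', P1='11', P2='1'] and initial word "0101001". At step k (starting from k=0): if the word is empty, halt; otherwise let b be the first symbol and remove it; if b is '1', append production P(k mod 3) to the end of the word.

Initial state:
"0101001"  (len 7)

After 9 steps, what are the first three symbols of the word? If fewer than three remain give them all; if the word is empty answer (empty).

010

[0] "0101001"  (len 7)
[1] "101001"  (len 6)
[2] "0100111"  (len 7)
[3] "100111"  (len 6)
[4] "0011101"  (len 7)
[5] "011101"  (len 6)
[6] "11101"  (len 5)
[7] "110101"  (len 6)
[8] "1010111"  (len 7)
[9] "0101111"  (len 7)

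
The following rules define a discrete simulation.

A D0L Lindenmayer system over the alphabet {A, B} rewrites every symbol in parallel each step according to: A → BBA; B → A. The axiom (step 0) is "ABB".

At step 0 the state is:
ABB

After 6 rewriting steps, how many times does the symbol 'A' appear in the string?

step 0: ABB
step 1: BBAAA
step 2: AABBABBABBA
step 3: BBABBAAABBAAABBAAABBA
step 4: AABBAAABBABBABBAAABBABBABBAAABBABBABBAAABBA
step 5: BBABBAAABBABBABBAAABBAAABBAAABBABBABBAAABBAAABBAAABBABBABBAAABBAAABBAAABBABBABBAAABBA
step 6: AABBAAABBABBABBAAABBAAABBAAABBABBABBAAABBABBABBAAABBABBABB…ABBABBABBAAABBABBABBAAABBABBABBAAABBAAABBAAABBABBABBAAABBA  (len 171)

85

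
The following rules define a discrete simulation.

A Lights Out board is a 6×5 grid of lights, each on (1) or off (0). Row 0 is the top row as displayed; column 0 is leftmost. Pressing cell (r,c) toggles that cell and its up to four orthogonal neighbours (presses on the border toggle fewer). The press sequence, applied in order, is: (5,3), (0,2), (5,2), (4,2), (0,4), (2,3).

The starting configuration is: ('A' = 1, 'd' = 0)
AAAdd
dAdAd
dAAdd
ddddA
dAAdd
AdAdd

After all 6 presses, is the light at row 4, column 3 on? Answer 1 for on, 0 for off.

0

k=0  AAAdd
dAdAd
dAAdd
ddddA
dAAdd
AdAdd
k=1  AAAdd
dAdAd
dAAdd
ddddA
dAAAd
AddAA
k=2  AddAd
dAAAd
dAAdd
ddddA
dAAAd
AddAA
k=3  AddAd
dAAAd
dAAdd
ddddA
dAdAd
AAAdA
k=4  AddAd
dAAAd
dAAdd
ddAdA
ddAdd
AAddA
k=5  AdddA
dAAAA
dAAdd
ddAdA
ddAdd
AAddA
k=6  AdddA
dAAdA
dAdAA
ddAAA
ddAdd
AAddA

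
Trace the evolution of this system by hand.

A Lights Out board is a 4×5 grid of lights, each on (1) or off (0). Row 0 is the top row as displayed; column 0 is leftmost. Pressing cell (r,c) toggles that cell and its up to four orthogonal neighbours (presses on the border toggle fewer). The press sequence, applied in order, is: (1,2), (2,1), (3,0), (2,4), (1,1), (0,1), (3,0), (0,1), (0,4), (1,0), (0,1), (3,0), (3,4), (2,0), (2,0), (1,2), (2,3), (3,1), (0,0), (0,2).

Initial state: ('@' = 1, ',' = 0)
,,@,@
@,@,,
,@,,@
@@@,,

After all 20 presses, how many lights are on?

k=0  ,,@,@
@,@,,
,@,,@
@@@,,
k=1  ,,,,@
@@,@,
,@@,@
@@@,,
k=2  ,,,,@
@,,@,
@,,,@
@,@,,
k=3  ,,,,@
@,,@,
,,,,@
,@@,,
k=4  ,,,,@
@,,@@
,,,@,
,@@,@
k=5  ,@,,@
,@@@@
,@,@,
,@@,@
k=6  @,@,@
,,@@@
,@,@,
,@@,@
k=7  @,@,@
,,@@@
@@,@,
@,@,@
k=8  ,@,,@
,@@@@
@@,@,
@,@,@
k=9  ,@,@,
,@@@,
@@,@,
@,@,@
k=10  @@,@,
@,@@,
,@,@,
@,@,@
k=11  ,,@@,
@@@@,
,@,@,
@,@,@
k=12  ,,@@,
@@@@,
@@,@,
,@@,@
k=13  ,,@@,
@@@@,
@@,@@
,@@@,
k=14  ,,@@,
,@@@,
,,,@@
@@@@,
k=15  ,,@@,
@@@@,
@@,@@
,@@@,
k=16  ,,,@,
@,,,,
@@@@@
,@@@,
k=17  ,,,@,
@,,@,
@@,,,
,@@,,
k=18  ,,,@,
@,,@,
@,,,,
@,,,,
k=19  @@,@,
,,,@,
@,,,,
@,,,,
k=20  @,@,,
,,@@,
@,,,,
@,,,,

6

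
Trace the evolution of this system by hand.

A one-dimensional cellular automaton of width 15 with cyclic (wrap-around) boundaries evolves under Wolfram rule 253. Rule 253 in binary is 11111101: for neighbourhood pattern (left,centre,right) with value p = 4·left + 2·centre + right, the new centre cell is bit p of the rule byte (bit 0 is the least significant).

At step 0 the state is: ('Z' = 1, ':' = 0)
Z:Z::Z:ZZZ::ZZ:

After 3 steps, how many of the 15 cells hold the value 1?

15

gen 0: Z:Z::Z:ZZZ::ZZ:
gen 1: ZZZZ:ZZZZZZ:ZZZ
gen 2: ZZZZZZZZZZZZZZZ
gen 3: ZZZZZZZZZZZZZZZ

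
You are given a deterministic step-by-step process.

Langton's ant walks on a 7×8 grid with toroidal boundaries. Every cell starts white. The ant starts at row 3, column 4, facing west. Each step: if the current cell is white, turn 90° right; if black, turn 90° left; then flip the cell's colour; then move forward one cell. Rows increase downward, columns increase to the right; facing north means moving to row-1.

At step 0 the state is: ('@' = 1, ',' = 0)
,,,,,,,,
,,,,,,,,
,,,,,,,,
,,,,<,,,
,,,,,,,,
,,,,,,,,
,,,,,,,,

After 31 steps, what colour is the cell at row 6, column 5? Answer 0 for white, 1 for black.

step 0: ,,,,,,,,
,,,,,,,,
,,,,,,,,
,,,,<,,,
,,,,,,,,
,,,,,,,,
,,,,,,,,
step 1: ,,,,,,,,
,,,,,,,,
,,,,^,,,
,,,,@,,,
,,,,,,,,
,,,,,,,,
,,,,,,,,
step 2: ,,,,,,,,
,,,,,,,,
,,,,@>,,
,,,,@,,,
,,,,,,,,
,,,,,,,,
,,,,,,,,
step 3: ,,,,,,,,
,,,,,,,,
,,,,@@,,
,,,,@v,,
,,,,,,,,
,,,,,,,,
,,,,,,,,
step 4: ,,,,,,,,
,,,,,,,,
,,,,@@,,
,,,,<@,,
,,,,,,,,
,,,,,,,,
,,,,,,,,
step 5: ,,,,,,,,
,,,,,,,,
,,,,@@,,
,,,,,@,,
,,,,v,,,
,,,,,,,,
,,,,,,,,
step 6: ,,,,,,,,
,,,,,,,,
,,,,@@,,
,,,,,@,,
,,,<@,,,
,,,,,,,,
,,,,,,,,
step 7: ,,,,,,,,
,,,,,,,,
,,,,@@,,
,,,^,@,,
,,,@@,,,
,,,,,,,,
,,,,,,,,
step 8: ,,,,,,,,
,,,,,,,,
,,,,@@,,
,,,@>@,,
,,,@@,,,
,,,,,,,,
,,,,,,,,
step 9: ,,,,,,,,
,,,,,,,,
,,,,@@,,
,,,@@@,,
,,,@v,,,
,,,,,,,,
,,,,,,,,
step 10: ,,,,,,,,
,,,,,,,,
,,,,@@,,
,,,@@@,,
,,,@,>,,
,,,,,,,,
,,,,,,,,
step 11: ,,,,,,,,
,,,,,,,,
,,,,@@,,
,,,@@@,,
,,,@,@,,
,,,,,v,,
,,,,,,,,
step 12: ,,,,,,,,
,,,,,,,,
,,,,@@,,
,,,@@@,,
,,,@,@,,
,,,,<@,,
,,,,,,,,
step 13: ,,,,,,,,
,,,,,,,,
,,,,@@,,
,,,@@@,,
,,,@^@,,
,,,,@@,,
,,,,,,,,
step 14: ,,,,,,,,
,,,,,,,,
,,,,@@,,
,,,@@@,,
,,,@@>,,
,,,,@@,,
,,,,,,,,
step 15: ,,,,,,,,
,,,,,,,,
,,,,@@,,
,,,@@^,,
,,,@@,,,
,,,,@@,,
,,,,,,,,
step 16: ,,,,,,,,
,,,,,,,,
,,,,@@,,
,,,@<,,,
,,,@@,,,
,,,,@@,,
,,,,,,,,
step 17: ,,,,,,,,
,,,,,,,,
,,,,@@,,
,,,@,,,,
,,,@v,,,
,,,,@@,,
,,,,,,,,
step 18: ,,,,,,,,
,,,,,,,,
,,,,@@,,
,,,@,,,,
,,,@,>,,
,,,,@@,,
,,,,,,,,
step 19: ,,,,,,,,
,,,,,,,,
,,,,@@,,
,,,@,,,,
,,,@,@,,
,,,,@v,,
,,,,,,,,
step 20: ,,,,,,,,
,,,,,,,,
,,,,@@,,
,,,@,,,,
,,,@,@,,
,,,,@,>,
,,,,,,,,
step 21: ,,,,,,,,
,,,,,,,,
,,,,@@,,
,,,@,,,,
,,,@,@,,
,,,,@,@,
,,,,,,v,
step 22: ,,,,,,,,
,,,,,,,,
,,,,@@,,
,,,@,,,,
,,,@,@,,
,,,,@,@,
,,,,,<@,
step 23: ,,,,,,,,
,,,,,,,,
,,,,@@,,
,,,@,,,,
,,,@,@,,
,,,,@^@,
,,,,,@@,
step 24: ,,,,,,,,
,,,,,,,,
,,,,@@,,
,,,@,,,,
,,,@,@,,
,,,,@@>,
,,,,,@@,
step 25: ,,,,,,,,
,,,,,,,,
,,,,@@,,
,,,@,,,,
,,,@,@^,
,,,,@@,,
,,,,,@@,
step 26: ,,,,,,,,
,,,,,,,,
,,,,@@,,
,,,@,,,,
,,,@,@@>
,,,,@@,,
,,,,,@@,
step 27: ,,,,,,,,
,,,,,,,,
,,,,@@,,
,,,@,,,,
,,,@,@@@
,,,,@@,v
,,,,,@@,
step 28: ,,,,,,,,
,,,,,,,,
,,,,@@,,
,,,@,,,,
,,,@,@@@
,,,,@@<@
,,,,,@@,
step 29: ,,,,,,,,
,,,,,,,,
,,,,@@,,
,,,@,,,,
,,,@,@^@
,,,,@@@@
,,,,,@@,
step 30: ,,,,,,,,
,,,,,,,,
,,,,@@,,
,,,@,,,,
,,,@,<,@
,,,,@@@@
,,,,,@@,
step 31: ,,,,,,,,
,,,,,,,,
,,,,@@,,
,,,@,,,,
,,,@,,,@
,,,,@v@@
,,,,,@@,

1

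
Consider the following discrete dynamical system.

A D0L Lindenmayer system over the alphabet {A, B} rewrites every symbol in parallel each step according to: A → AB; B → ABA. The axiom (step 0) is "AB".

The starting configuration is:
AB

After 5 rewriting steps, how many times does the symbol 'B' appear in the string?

70

t=0: AB
t=1: ABABA
t=2: ABABAABABAAB
t=3: ABABAABABAABABABAABABAABABABA
t=4: ABABAABABAABABABAABABAABABABAABABAABABAABABABAABABAABABABAABABAABABAAB
t=5: ABABAABABAABABABAABABAABABABAABABAABABAABABABAABABAABABABA…ABABAABABAABABABAABABAABABAABABABAABABAABABABAABABAABABABA  (len 169)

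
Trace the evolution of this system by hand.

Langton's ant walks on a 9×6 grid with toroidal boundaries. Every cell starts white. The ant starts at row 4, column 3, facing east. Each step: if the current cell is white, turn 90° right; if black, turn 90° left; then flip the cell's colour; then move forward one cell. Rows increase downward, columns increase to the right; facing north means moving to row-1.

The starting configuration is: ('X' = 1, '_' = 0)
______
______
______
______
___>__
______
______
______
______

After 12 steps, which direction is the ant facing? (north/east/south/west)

k=0  ______
______
______
______
___>__
______
______
______
______
k=1  ______
______
______
______
___X__
___v__
______
______
______
k=2  ______
______
______
______
___X__
__<X__
______
______
______
k=3  ______
______
______
______
__^X__
__XX__
______
______
______
k=4  ______
______
______
______
__X>__
__XX__
______
______
______
k=5  ______
______
______
___^__
__X___
__XX__
______
______
______
k=6  ______
______
______
___X>_
__X___
__XX__
______
______
______
k=7  ______
______
______
___XX_
__X_v_
__XX__
______
______
______
k=8  ______
______
______
___XX_
__X<X_
__XX__
______
______
______
k=9  ______
______
______
___^X_
__XXX_
__XX__
______
______
______
k=10  ______
______
______
__<_X_
__XXX_
__XX__
______
______
______
k=11  ______
______
__^___
__X_X_
__XXX_
__XX__
______
______
______
k=12  ______
______
__X>__
__X_X_
__XXX_
__XX__
______
______
______

east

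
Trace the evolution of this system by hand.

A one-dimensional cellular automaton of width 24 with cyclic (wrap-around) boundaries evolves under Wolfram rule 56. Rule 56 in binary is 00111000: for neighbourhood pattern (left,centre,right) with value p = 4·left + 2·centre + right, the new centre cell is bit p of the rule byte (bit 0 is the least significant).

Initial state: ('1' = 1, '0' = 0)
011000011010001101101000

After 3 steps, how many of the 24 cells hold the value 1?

t=0: 011000011010001101101000
t=1: 010100010101001011010100
t=2: 001010001010100110101010
t=3: 000101000101010101010101

10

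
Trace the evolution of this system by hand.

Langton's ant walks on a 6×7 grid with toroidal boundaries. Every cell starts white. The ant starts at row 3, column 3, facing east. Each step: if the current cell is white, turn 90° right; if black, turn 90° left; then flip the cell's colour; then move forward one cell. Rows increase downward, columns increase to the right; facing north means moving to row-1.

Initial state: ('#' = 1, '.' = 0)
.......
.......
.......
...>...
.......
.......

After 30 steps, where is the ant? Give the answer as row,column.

2,2

gen 0: .......
.......
.......
...>...
.......
.......
gen 1: .......
.......
.......
...#...
...v...
.......
gen 2: .......
.......
.......
...#...
..<#...
.......
gen 3: .......
.......
.......
..^#...
..##...
.......
gen 4: .......
.......
.......
..#>...
..##...
.......
gen 5: .......
.......
...^...
..#....
..##...
.......
gen 6: .......
.......
...#>..
..#....
..##...
.......
gen 7: .......
.......
...##..
..#.v..
..##...
.......
gen 8: .......
.......
...##..
..#<#..
..##...
.......
gen 9: .......
.......
...^#..
..###..
..##...
.......
gen 10: .......
.......
..<.#..
..###..
..##...
.......
gen 11: .......
..^....
..#.#..
..###..
..##...
.......
gen 12: .......
..#>...
..#.#..
..###..
..##...
.......
gen 13: .......
..##...
..#v#..
..###..
..##...
.......
gen 14: .......
..##...
..<##..
..###..
..##...
.......
gen 15: .......
..##...
...##..
..v##..
..##...
.......
gen 16: .......
..##...
...##..
...>#..
..##...
.......
gen 17: .......
..##...
...^#..
....#..
..##...
.......
gen 18: .......
..##...
..<.#..
....#..
..##...
.......
gen 19: .......
..^#...
..#.#..
....#..
..##...
.......
gen 20: .......
.<.#...
..#.#..
....#..
..##...
.......
gen 21: .^.....
.#.#...
..#.#..
....#..
..##...
.......
gen 22: .#>....
.#.#...
..#.#..
....#..
..##...
.......
gen 23: .##....
.#v#...
..#.#..
....#..
..##...
.......
gen 24: .##....
.<##...
..#.#..
....#..
..##...
.......
gen 25: .##....
..##...
.v#.#..
....#..
..##...
.......
gen 26: .##....
..##...
<##.#..
....#..
..##...
.......
gen 27: .##....
^.##...
###.#..
....#..
..##...
.......
gen 28: .##....
#>##...
###.#..
....#..
..##...
.......
gen 29: .##....
####...
#v#.#..
....#..
..##...
.......
gen 30: .##....
####...
#.>.#..
....#..
..##...
.......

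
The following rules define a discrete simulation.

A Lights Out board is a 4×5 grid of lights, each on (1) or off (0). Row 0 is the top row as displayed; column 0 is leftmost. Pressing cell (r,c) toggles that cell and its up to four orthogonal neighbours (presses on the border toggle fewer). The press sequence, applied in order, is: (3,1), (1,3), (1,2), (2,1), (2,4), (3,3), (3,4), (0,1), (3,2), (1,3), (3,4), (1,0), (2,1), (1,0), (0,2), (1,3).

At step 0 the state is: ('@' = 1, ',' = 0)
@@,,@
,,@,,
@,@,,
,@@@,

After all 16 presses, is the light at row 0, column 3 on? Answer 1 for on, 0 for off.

0

t=0: @@,,@
,,@,,
@,@,,
,@@@,
t=1: @@,,@
,,@,,
@@@,,
@,,@,
t=2: @@,@@
,,,@@
@@@@,
@,,@,
t=3: @@@@@
,@@,@
@@,@,
@,,@,
t=4: @@@@@
,,@,@
,,@@,
@@,@,
t=5: @@@@@
,,@,,
,,@,@
@@,@@
t=6: @@@@@
,,@,,
,,@@@
@@@,,
t=7: @@@@@
,,@,,
,,@@,
@@@@@
t=8: ,,,@@
,@@,,
,,@@,
@@@@@
t=9: ,,,@@
,@@,,
,,,@,
@,,,@
t=10: ,,,,@
,@,@@
,,,,,
@,,,@
t=11: ,,,,@
,@,@@
,,,,@
@,,@,
t=12: @,,,@
@,,@@
@,,,@
@,,@,
t=13: @,,,@
@@,@@
,@@,@
@@,@,
t=14: ,,,,@
,,,@@
@@@,@
@@,@,
t=15: ,@@@@
,,@@@
@@@,@
@@,@,
t=16: ,@@,@
,,,,,
@@@@@
@@,@,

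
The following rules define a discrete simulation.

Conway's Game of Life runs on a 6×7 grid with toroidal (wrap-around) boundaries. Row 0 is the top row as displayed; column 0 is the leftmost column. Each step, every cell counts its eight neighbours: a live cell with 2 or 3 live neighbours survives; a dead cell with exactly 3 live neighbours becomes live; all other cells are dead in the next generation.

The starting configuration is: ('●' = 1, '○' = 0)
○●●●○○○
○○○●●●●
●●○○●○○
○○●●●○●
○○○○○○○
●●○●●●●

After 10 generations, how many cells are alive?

t=0: ○●●●○○○
○○○●●●●
●●○○●○○
○○●●●○●
○○○○○○○
●●○●●●●
t=1: ○●○○○○○
○○○○○●●
●●○○○○○
●●●●●●○
○●○○○○○
●●○●●●●
t=2: ○●●○○○○
○●○○○○●
○○○●○○○
○○○●●○●
○○○○○○○
○●○○●●●
t=3: ○●●○○○●
●●○○○○○
●○●●●●○
○○○●●○○
●○○●○○●
●●●○○●○
t=4: ○○○○○○●
○○○○●●○
●○●○○●●
●●○○○○○
●○○●○●●
○○○●○●○
t=5: ○○○○○○●
●○○○●○○
●○○○●●○
○○●○●○○
●●●○○●○
●○○○○●○
t=6: ●○○○○●●
●○○○●○○
○●○○●●●
●○●○●○○
●○●●●●○
●○○○○●○
t=7: ●●○○●●○
○●○○●○○
○●○○●○●
●○●○○○○
●○●○○●○
●○○●○○○
t=8: ●●●●●●●
○●●●●○●
○●●●○●○
●○●●○●○
●○●●○○○
●○●●○●○
t=9: ○○○○○○○
○○○○○○○
○○○○○●○
●○○○○○○
●○○○○○○
○○○○○●○
t=10: ○○○○○○○
○○○○○○○
○○○○○○○
○○○○○○●
○○○○○○●
○○○○○○○

2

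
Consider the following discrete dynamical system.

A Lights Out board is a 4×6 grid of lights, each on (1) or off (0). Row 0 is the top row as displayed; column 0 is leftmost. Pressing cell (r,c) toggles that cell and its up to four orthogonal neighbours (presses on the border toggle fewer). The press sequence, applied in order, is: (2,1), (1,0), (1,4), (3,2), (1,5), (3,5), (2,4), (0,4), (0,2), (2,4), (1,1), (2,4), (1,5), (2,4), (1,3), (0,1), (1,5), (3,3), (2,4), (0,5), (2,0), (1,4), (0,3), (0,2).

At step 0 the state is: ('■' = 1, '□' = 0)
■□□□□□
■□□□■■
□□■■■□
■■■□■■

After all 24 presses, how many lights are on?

[0] ■□□□□□
■□□□■■
□□■■■□
■■■□■■
[1] ■□□□□□
■■□□■■
■■□■■□
■□■□■■
[2] □□□□□□
□□□□■■
□■□■■□
■□■□■■
[3] □□□□■□
□□□■□□
□■□■□□
■□■□■■
[4] □□□□■□
□□□■□□
□■■■□□
■■□■■■
[5] □□□□■■
□□□■■■
□■■■□■
■■□■■■
[6] □□□□■■
□□□■■■
□■■■□□
■■□■□□
[7] □□□□■■
□□□■□■
□■■□■■
■■□■■□
[8] □□□■□□
□□□■■■
□■■□■■
■■□■■□
[9] □■■□□□
□□■■■■
□■■□■■
■■□■■□
[10] □■■□□□
□□■■□■
□■■■□□
■■□■□□
[11] □□■□□□
■■□■□■
□□■■□□
■■□■□□
[12] □□■□□□
■■□■■■
□□■□■■
■■□■■□
[13] □□■□□■
■■□■□□
□□■□■□
■■□■■□
[14] □□■□□■
■■□■■□
□□■■□■
■■□■□□
[15] □□■■□■
■■■□□□
□□■□□■
■■□■□□
[16] ■■□■□■
■□■□□□
□□■□□■
■■□■□□
[17] ■■□■□□
■□■□■■
□□■□□□
■■□■□□
[18] ■■□■□□
■□■□■■
□□■■□□
■■■□■□
[19] ■■□■□□
■□■□□■
□□■□■■
■■■□□□
[20] ■■□■■■
■□■□□□
□□■□■■
■■■□□□
[21] ■■□■■■
□□■□□□
■■■□■■
□■■□□□
[22] ■■□■□■
□□■■■■
■■■□□■
□■■□□□
[23] ■■■□■■
□□■□■■
■■■□□■
□■■□□□
[24] ■□□■■■
□□□□■■
■■■□□■
□■■□□□

12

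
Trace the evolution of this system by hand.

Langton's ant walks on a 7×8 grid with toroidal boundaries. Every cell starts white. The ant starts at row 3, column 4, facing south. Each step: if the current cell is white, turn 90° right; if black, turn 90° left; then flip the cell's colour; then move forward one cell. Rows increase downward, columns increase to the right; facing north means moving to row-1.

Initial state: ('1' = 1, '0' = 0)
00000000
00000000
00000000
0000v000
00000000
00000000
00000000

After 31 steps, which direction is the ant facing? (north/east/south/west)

step 0: 00000000
00000000
00000000
0000v000
00000000
00000000
00000000
step 1: 00000000
00000000
00000000
000<1000
00000000
00000000
00000000
step 2: 00000000
00000000
000^0000
00011000
00000000
00000000
00000000
step 3: 00000000
00000000
0001>000
00011000
00000000
00000000
00000000
step 4: 00000000
00000000
00011000
0001v000
00000000
00000000
00000000
step 5: 00000000
00000000
00011000
00010>00
00000000
00000000
00000000
step 6: 00000000
00000000
00011000
00010100
00000v00
00000000
00000000
step 7: 00000000
00000000
00011000
00010100
0000<100
00000000
00000000
step 8: 00000000
00000000
00011000
0001^100
00001100
00000000
00000000
step 9: 00000000
00000000
00011000
00011>00
00001100
00000000
00000000
step 10: 00000000
00000000
00011^00
00011000
00001100
00000000
00000000
step 11: 00000000
00000000
000111>0
00011000
00001100
00000000
00000000
step 12: 00000000
00000000
00011110
000110v0
00001100
00000000
00000000
step 13: 00000000
00000000
00011110
00011<10
00001100
00000000
00000000
step 14: 00000000
00000000
00011^10
00011110
00001100
00000000
00000000
step 15: 00000000
00000000
0001<010
00011110
00001100
00000000
00000000
step 16: 00000000
00000000
00010010
0001v110
00001100
00000000
00000000
step 17: 00000000
00000000
00010010
00010>10
00001100
00000000
00000000
step 18: 00000000
00000000
00010^10
00010010
00001100
00000000
00000000
step 19: 00000000
00000000
000101>0
00010010
00001100
00000000
00000000
step 20: 00000000
000000^0
00010100
00010010
00001100
00000000
00000000
step 21: 00000000
0000001>
00010100
00010010
00001100
00000000
00000000
step 22: 00000000
00000011
0001010v
00010010
00001100
00000000
00000000
step 23: 00000000
00000011
000101<1
00010010
00001100
00000000
00000000
step 24: 00000000
000000^1
00010111
00010010
00001100
00000000
00000000
step 25: 00000000
00000<01
00010111
00010010
00001100
00000000
00000000
step 26: 00000^00
00000101
00010111
00010010
00001100
00000000
00000000
step 27: 000001>0
00000101
00010111
00010010
00001100
00000000
00000000
step 28: 00000110
000001v1
00010111
00010010
00001100
00000000
00000000
step 29: 00000110
00000<11
00010111
00010010
00001100
00000000
00000000
step 30: 00000110
00000011
00010v11
00010010
00001100
00000000
00000000
step 31: 00000110
00000011
000100>1
00010010
00001100
00000000
00000000

east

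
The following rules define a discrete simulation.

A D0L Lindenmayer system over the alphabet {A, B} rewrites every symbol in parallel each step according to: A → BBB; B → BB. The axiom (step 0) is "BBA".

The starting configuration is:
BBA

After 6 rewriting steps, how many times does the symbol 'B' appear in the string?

[0] BBA
[1] BBBBBBB
[2] BBBBBBBBBBBBBB
[3] BBBBBBBBBBBBBBBBBBBBBBBBBBBB
[4] BBBBBBBBBBBBBBBBBBBBBBBBBBBBBBBBBBBBBBBBBBBBBBBBBBBBBBBB
[5] BBBBBBBBBBBBBBBBBBBBBBBBBBBBBBBBBBBBBBBBBBBBBBBBBBBBBBBBBBBBBBBBBBBBBBBBBBBBBBBBBBBBBBBBBBBBBBBBBBBBBBBBBBBBBBBB
[6] BBBBBBBBBBBBBBBBBBBBBBBBBBBBBBBBBBBBBBBBBBBBBBBBBBBBBBBBBB…BBBBBBBBBBBBBBBBBBBBBBBBBBBBBBBBBBBBBBBBBBBBBBBBBBBBBBBBBB  (len 224)

224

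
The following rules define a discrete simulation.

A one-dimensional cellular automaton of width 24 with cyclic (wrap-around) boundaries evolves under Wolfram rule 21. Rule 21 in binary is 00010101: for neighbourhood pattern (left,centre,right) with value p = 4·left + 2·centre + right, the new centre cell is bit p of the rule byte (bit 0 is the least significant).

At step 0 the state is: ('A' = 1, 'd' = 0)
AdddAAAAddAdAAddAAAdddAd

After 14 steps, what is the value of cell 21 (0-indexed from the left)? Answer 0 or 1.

0) AdddAAAAddAdAAddAAAdddAd
1) AAAdddddAdAdddAddddAAdAd
2) dddAAAAdAdAAAdAAAAddddAd
3) AAddddddAdddddddddAAAdAA
4) ddAAAAAdAAAAAAAAAddddddd
5) AddddddddddddddddAAAAAAA
6) dAAAAAAAAAAAAAAAdddddddd
7) ddddddddddddddddAAAAAAAA
8) AAAAAAAAAAAAAAAddddddddd
9) dddddddddddddddAAAAAAAAd
10) AAAAAAAAAAAAAAdddddddddA
11) ddddddddddddddAAAAAAAAdd
12) AAAAAAAAAAAAAdddddddddAA
13) dddddddddddddAAAAAAAAddd
14) AAAAAAAAAAAAdddddddddAAA

1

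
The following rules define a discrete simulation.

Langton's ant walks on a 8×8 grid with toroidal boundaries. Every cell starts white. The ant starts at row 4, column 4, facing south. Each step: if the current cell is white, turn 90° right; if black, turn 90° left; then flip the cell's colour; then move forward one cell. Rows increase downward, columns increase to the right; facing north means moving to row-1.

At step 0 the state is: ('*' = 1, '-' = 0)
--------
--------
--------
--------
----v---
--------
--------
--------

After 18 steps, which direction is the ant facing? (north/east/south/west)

north

gen 0: --------
--------
--------
--------
----v---
--------
--------
--------
gen 1: --------
--------
--------
--------
---<*---
--------
--------
--------
gen 2: --------
--------
--------
---^----
---**---
--------
--------
--------
gen 3: --------
--------
--------
---*>---
---**---
--------
--------
--------
gen 4: --------
--------
--------
---**---
---*v---
--------
--------
--------
gen 5: --------
--------
--------
---**---
---*->--
--------
--------
--------
gen 6: --------
--------
--------
---**---
---*-*--
-----v--
--------
--------
gen 7: --------
--------
--------
---**---
---*-*--
----<*--
--------
--------
gen 8: --------
--------
--------
---**---
---*^*--
----**--
--------
--------
gen 9: --------
--------
--------
---**---
---**>--
----**--
--------
--------
gen 10: --------
--------
--------
---**^--
---**---
----**--
--------
--------
gen 11: --------
--------
--------
---***>-
---**---
----**--
--------
--------
gen 12: --------
--------
--------
---****-
---**-v-
----**--
--------
--------
gen 13: --------
--------
--------
---****-
---**<*-
----**--
--------
--------
gen 14: --------
--------
--------
---**^*-
---****-
----**--
--------
--------
gen 15: --------
--------
--------
---*<-*-
---****-
----**--
--------
--------
gen 16: --------
--------
--------
---*--*-
---*v**-
----**--
--------
--------
gen 17: --------
--------
--------
---*--*-
---*->*-
----**--
--------
--------
gen 18: --------
--------
--------
---*-^*-
---*--*-
----**--
--------
--------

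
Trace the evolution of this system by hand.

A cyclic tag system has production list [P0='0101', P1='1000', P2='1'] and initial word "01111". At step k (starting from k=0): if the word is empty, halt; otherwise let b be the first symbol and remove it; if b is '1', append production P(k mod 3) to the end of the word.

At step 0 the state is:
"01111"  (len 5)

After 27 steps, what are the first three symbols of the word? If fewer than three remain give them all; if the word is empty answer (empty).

010

gen 0: "01111"  (len 5)
gen 1: "1111"  (len 4)
gen 2: "1111000"  (len 7)
gen 3: "1110001"  (len 7)
gen 4: "1100010101"  (len 10)
gen 5: "1000101011000"  (len 13)
gen 6: "0001010110001"  (len 13)
gen 7: "001010110001"  (len 12)
gen 8: "01010110001"  (len 11)
gen 9: "1010110001"  (len 10)
gen 10: "0101100010101"  (len 13)
gen 11: "101100010101"  (len 12)
gen 12: "011000101011"  (len 12)
gen 13: "11000101011"  (len 11)
gen 14: "10001010111000"  (len 14)
gen 15: "00010101110001"  (len 14)
gen 16: "0010101110001"  (len 13)
gen 17: "010101110001"  (len 12)
gen 18: "10101110001"  (len 11)
gen 19: "01011100010101"  (len 14)
gen 20: "1011100010101"  (len 13)
gen 21: "0111000101011"  (len 13)
gen 22: "111000101011"  (len 12)
gen 23: "110001010111000"  (len 15)
gen 24: "100010101110001"  (len 15)
gen 25: "000101011100010101"  (len 18)
gen 26: "00101011100010101"  (len 17)
gen 27: "0101011100010101"  (len 16)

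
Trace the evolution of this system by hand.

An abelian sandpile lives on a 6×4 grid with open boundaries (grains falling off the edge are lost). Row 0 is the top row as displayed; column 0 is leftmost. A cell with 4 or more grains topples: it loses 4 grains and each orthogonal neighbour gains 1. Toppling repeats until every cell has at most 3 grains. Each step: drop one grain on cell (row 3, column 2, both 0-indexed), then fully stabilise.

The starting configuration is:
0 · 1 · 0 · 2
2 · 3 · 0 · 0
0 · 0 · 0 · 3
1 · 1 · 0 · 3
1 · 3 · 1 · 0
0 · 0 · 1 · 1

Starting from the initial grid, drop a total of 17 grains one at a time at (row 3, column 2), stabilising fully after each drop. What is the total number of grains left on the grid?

[0] 0 · 1 · 0 · 2
2 · 3 · 0 · 0
0 · 0 · 0 · 3
1 · 1 · 0 · 3
1 · 3 · 1 · 0
0 · 0 · 1 · 1
[1] 0 · 1 · 0 · 2
2 · 3 · 0 · 0
0 · 0 · 0 · 3
1 · 1 · 1 · 3
1 · 3 · 1 · 0
0 · 0 · 1 · 1
[2] 0 · 1 · 0 · 2
2 · 3 · 0 · 0
0 · 0 · 0 · 3
1 · 1 · 2 · 3
1 · 3 · 1 · 0
0 · 0 · 1 · 1
[3] 0 · 1 · 0 · 2
2 · 3 · 0 · 0
0 · 0 · 0 · 3
1 · 1 · 3 · 3
1 · 3 · 1 · 0
0 · 0 · 1 · 1
[4] 0 · 1 · 0 · 2
2 · 3 · 0 · 1
0 · 0 · 2 · 0
1 · 2 · 1 · 1
1 · 3 · 2 · 1
0 · 0 · 1 · 1
[5] 0 · 1 · 0 · 2
2 · 3 · 0 · 1
0 · 0 · 2 · 0
1 · 2 · 2 · 1
1 · 3 · 2 · 1
0 · 0 · 1 · 1
[6] 0 · 1 · 0 · 2
2 · 3 · 0 · 1
0 · 0 · 2 · 0
1 · 2 · 3 · 1
1 · 3 · 2 · 1
0 · 0 · 1 · 1
[7] 0 · 1 · 0 · 2
2 · 3 · 0 · 1
0 · 0 · 3 · 0
1 · 3 · 0 · 2
1 · 3 · 3 · 1
0 · 0 · 1 · 1
[8] 0 · 1 · 0 · 2
2 · 3 · 0 · 1
0 · 0 · 3 · 0
1 · 3 · 1 · 2
1 · 3 · 3 · 1
0 · 0 · 1 · 1
[9] 0 · 1 · 0 · 2
2 · 3 · 0 · 1
0 · 0 · 3 · 0
1 · 3 · 2 · 2
1 · 3 · 3 · 1
0 · 0 · 1 · 1
[10] 0 · 1 · 0 · 2
2 · 3 · 0 · 1
0 · 0 · 3 · 0
1 · 3 · 3 · 2
1 · 3 · 3 · 1
0 · 0 · 1 · 1
[11] 0 · 1 · 0 · 2
2 · 3 · 1 · 1
0 · 2 · 0 · 1
2 · 1 · 3 · 3
2 · 1 · 1 · 2
0 · 1 · 2 · 1
[12] 0 · 1 · 0 · 2
2 · 3 · 1 · 1
0 · 2 · 1 · 2
2 · 2 · 1 · 0
2 · 1 · 2 · 3
0 · 1 · 2 · 1
[13] 0 · 1 · 0 · 2
2 · 3 · 1 · 1
0 · 2 · 1 · 2
2 · 2 · 2 · 0
2 · 1 · 2 · 3
0 · 1 · 2 · 1
[14] 0 · 1 · 0 · 2
2 · 3 · 1 · 1
0 · 2 · 1 · 2
2 · 2 · 3 · 0
2 · 1 · 2 · 3
0 · 1 · 2 · 1
[15] 0 · 1 · 0 · 2
2 · 3 · 1 · 1
0 · 2 · 2 · 2
2 · 3 · 0 · 1
2 · 1 · 3 · 3
0 · 1 · 2 · 1
[16] 0 · 1 · 0 · 2
2 · 3 · 1 · 1
0 · 2 · 2 · 2
2 · 3 · 1 · 1
2 · 1 · 3 · 3
0 · 1 · 2 · 1
[17] 0 · 1 · 0 · 2
2 · 3 · 1 · 1
0 · 2 · 2 · 2
2 · 3 · 2 · 1
2 · 1 · 3 · 3
0 · 1 · 2 · 1

37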